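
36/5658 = 6/943 = 0.01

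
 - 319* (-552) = 176088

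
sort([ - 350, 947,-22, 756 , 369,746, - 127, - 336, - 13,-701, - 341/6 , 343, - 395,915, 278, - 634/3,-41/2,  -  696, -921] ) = [ - 921,-701,-696, - 395, - 350,-336, - 634/3,-127 , - 341/6, - 22,-41/2,  -  13, 278, 343, 369,746, 756, 915, 947]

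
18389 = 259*71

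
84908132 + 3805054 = 88713186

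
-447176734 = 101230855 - 548407589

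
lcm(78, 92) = 3588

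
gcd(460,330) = 10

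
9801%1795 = 826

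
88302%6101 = 2888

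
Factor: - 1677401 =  - 11^1* 109^1*1399^1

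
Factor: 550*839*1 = 2^1*5^2*11^1* 839^1 = 461450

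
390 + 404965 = 405355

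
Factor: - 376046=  - 2^1*11^1*17093^1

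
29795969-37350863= - 7554894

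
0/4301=0 = 0.00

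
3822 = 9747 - 5925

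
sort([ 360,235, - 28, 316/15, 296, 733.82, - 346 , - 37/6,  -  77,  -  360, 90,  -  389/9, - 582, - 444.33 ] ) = [ - 582,  -  444.33, - 360,  -  346, - 77, - 389/9, -28, - 37/6, 316/15,90, 235, 296,360, 733.82 ] 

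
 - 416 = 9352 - 9768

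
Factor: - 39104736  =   - 2^5*3^1*11^1*19^1*1949^1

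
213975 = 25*8559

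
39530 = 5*7906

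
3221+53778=56999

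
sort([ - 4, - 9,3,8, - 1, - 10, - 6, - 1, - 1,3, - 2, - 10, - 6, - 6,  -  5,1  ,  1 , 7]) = [ - 10, - 10, - 9, - 6, - 6,- 6, - 5, - 4, - 2, - 1, - 1, - 1,1, 1, 3,3,7 , 8]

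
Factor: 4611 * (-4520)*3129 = -2^3 *3^2*5^1*7^1*29^1*53^1 *113^1*149^1 = -65213741880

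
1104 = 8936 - 7832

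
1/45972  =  1/45972 = 0.00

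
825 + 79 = 904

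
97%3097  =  97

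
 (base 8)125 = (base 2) 1010101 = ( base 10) 85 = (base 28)31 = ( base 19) 49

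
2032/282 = 7+29/141  =  7.21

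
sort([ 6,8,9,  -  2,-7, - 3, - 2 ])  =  [-7, - 3, - 2, - 2,6,8,9]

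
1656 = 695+961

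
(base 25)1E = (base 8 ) 47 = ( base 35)14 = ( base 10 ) 39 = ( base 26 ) 1D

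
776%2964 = 776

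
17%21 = 17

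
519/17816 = 519/17816= 0.03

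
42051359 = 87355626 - 45304267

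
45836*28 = 1283408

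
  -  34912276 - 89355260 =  - 124267536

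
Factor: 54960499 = 11^2*454219^1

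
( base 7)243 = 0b10000001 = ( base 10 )129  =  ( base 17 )7a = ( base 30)49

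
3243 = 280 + 2963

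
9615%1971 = 1731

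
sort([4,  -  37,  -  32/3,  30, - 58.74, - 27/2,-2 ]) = [ - 58.74,-37, - 27/2, - 32/3 , - 2,4, 30 ]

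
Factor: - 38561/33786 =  - 2^(  -  1 )*3^( - 2)  *  1877^( - 1)*38561^1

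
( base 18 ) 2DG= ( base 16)382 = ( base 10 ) 898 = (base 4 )32002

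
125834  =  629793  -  503959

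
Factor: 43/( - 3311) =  - 7^(- 1)*11^ ( - 1 )=- 1/77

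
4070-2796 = 1274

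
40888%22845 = 18043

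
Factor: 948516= 2^2*3^1*79043^1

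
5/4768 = 5/4768 = 0.00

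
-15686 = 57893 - 73579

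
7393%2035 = 1288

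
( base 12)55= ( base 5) 230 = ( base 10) 65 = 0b1000001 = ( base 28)29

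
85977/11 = 85977/11 = 7816.09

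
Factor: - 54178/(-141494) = 103^1*269^ ( - 1) =103/269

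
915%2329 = 915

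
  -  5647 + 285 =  - 5362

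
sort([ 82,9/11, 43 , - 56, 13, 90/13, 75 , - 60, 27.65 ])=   [ - 60, - 56,9/11,90/13,13, 27.65, 43, 75,82 ]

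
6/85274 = 3/42637=0.00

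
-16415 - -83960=67545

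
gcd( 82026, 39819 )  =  3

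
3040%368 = 96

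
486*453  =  220158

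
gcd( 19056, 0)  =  19056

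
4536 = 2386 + 2150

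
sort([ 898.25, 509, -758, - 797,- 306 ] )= [ - 797, - 758 ,-306, 509,  898.25] 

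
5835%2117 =1601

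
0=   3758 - 3758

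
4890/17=4890/17= 287.65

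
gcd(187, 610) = 1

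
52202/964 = 26101/482 = 54.15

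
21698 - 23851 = -2153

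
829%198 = 37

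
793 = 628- - 165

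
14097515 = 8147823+5949692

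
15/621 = 5/207 =0.02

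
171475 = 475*361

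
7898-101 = 7797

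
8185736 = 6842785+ 1342951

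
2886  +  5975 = 8861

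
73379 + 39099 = 112478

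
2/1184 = 1/592=0.00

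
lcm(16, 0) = 0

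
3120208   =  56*55718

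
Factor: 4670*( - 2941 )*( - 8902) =2^2  *  5^1*17^1 *173^1 * 467^1*4451^1 = 122264251940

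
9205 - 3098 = 6107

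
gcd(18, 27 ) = 9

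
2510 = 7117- 4607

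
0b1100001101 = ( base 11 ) 650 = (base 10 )781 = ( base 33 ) nm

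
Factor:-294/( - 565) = 2^1*3^1*5^(-1)*7^2*113^( - 1)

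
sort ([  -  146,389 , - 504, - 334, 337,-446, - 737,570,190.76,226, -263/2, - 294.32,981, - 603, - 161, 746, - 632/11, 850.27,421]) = [ - 737, - 603, - 504, - 446, - 334, - 294.32, - 161, - 146, - 263/2, -632/11, 190.76,226,337, 389,421 , 570,746 , 850.27 , 981 ]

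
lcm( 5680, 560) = 39760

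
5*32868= 164340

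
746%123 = 8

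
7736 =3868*2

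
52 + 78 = 130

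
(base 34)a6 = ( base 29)br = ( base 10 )346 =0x15a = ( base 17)136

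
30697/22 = 30697/22 = 1395.32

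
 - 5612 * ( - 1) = 5612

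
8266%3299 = 1668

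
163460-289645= -126185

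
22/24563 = 2/2233=0.00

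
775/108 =775/108 = 7.18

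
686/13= 686/13 = 52.77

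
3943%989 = 976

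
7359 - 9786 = -2427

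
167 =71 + 96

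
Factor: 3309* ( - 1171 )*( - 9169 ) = 35528398791= 3^1*53^1*173^1*1103^1 * 1171^1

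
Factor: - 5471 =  - 5471^1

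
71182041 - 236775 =70945266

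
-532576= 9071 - 541647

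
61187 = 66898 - 5711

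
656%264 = 128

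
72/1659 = 24/553 = 0.04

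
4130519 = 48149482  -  44018963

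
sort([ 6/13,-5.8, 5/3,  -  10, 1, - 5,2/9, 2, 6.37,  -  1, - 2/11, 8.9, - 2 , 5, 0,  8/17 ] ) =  [ - 10, - 5.8,- 5, - 2, -1,- 2/11, 0,2/9,6/13, 8/17, 1, 5/3,2, 5,6.37, 8.9]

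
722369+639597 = 1361966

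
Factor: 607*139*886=2^1*139^1*443^1*607^1  =  74754478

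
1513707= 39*38813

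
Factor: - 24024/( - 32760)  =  11/15 = 3^(-1)*5^( - 1) * 11^1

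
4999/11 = 4999/11 = 454.45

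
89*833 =74137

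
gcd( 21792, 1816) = 1816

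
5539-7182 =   -  1643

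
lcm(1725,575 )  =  1725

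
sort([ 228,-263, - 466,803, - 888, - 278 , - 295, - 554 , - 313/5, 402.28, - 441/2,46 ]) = [- 888, - 554,  -  466, - 295, - 278, - 263 , - 441/2, - 313/5,46 , 228, 402.28, 803]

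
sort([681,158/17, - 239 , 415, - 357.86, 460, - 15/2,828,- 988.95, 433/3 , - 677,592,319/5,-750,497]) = [ -988.95 , - 750, - 677, - 357.86,-239, - 15/2, 158/17,319/5,433/3,  415, 460, 497, 592,  681 , 828 ] 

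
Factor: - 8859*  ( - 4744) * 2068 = 2^5 * 3^1* 11^1*47^1*593^1 * 2953^1= 86912034528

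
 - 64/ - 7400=8/925 = 0.01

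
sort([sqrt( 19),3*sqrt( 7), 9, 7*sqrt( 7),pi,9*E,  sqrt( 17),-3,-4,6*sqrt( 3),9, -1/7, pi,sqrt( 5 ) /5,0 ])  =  [ - 4, - 3,- 1/7 , 0,sqrt(5)/5 , pi, pi,sqrt( 17), sqrt( 19 ),3*sqrt( 7),9,9,6*sqrt( 3),7*sqrt( 7),9*E]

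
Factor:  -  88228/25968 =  - 22057/6492=-  2^ ( - 2)*3^ ( - 1 )*7^1*23^1*137^1 *541^(  -  1)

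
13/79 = 13/79 = 0.16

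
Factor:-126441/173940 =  - 2^(  -  2 )*3^3 *5^ ( - 1)* 7^1 * 13^( - 1 ) =- 189/260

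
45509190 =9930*4583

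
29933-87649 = -57716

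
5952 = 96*62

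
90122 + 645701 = 735823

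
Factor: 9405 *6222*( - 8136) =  - 2^4*3^5*5^1*11^1*17^1*19^1*61^1*113^1= - 476101715760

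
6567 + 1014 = 7581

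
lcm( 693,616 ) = 5544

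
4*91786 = 367144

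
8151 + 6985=15136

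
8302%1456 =1022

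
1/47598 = 1/47598  =  0.00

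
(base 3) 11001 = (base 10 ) 109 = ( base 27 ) 41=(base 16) 6d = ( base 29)3M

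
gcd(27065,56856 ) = 1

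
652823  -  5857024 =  - 5204201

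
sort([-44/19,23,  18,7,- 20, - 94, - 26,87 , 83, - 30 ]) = [ - 94, - 30, - 26, - 20 , - 44/19, 7,  18,23,83, 87 ]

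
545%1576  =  545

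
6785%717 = 332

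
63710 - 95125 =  - 31415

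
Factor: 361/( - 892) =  - 2^(-2 ) * 19^2*223^(-1)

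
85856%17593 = 15484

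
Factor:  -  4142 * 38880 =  - 2^6*3^5*5^1*19^1*109^1  =  - 161040960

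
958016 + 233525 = 1191541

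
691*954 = 659214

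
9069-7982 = 1087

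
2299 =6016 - 3717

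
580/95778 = 290/47889 = 0.01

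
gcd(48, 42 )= 6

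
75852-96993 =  - 21141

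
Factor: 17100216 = 2^3*3^2*7^2*37^1 * 131^1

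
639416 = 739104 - 99688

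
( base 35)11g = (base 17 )471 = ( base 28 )1hg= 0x4FC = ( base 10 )1276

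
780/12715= 156/2543 = 0.06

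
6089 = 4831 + 1258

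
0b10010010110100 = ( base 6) 111300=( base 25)F0L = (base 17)1F8C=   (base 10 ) 9396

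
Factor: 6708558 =2^1*3^1*19^1*83^1 *709^1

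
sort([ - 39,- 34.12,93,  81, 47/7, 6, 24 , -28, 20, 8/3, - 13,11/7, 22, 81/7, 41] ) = [ - 39, - 34.12, - 28, -13,11/7,8/3,6, 47/7,81/7,  20, 22,  24,41, 81, 93]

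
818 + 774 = 1592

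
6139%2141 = 1857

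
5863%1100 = 363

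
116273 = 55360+60913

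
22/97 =22/97 = 0.23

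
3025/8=3025/8 = 378.12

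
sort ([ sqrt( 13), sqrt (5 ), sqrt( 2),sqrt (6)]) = [sqrt( 2 ),sqrt ( 5), sqrt (6), sqrt(  13)] 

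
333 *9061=3017313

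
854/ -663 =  - 2 + 472/663 = - 1.29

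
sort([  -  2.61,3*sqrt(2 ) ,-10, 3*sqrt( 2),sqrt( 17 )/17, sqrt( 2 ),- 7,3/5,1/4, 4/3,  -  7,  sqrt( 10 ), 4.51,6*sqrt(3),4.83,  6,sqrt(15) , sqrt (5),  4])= [-10,-7,-7,-2.61, sqrt( 17)/17,1/4, 3/5,4/3, sqrt( 2),sqrt( 5 ), sqrt( 10),  sqrt( 15 ),4,  3*sqrt (2),3 * sqrt( 2 ),4.51,4.83 , 6, 6*sqrt(3 )] 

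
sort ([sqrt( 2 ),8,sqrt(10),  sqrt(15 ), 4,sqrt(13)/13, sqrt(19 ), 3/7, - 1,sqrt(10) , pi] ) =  [ - 1,sqrt(13 ) /13,3/7,sqrt(2),pi, sqrt(10),sqrt(10 ) , sqrt(15 ),4, sqrt(19 ),8 ]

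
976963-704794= 272169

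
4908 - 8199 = -3291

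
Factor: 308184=2^3*3^1 * 12841^1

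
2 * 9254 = 18508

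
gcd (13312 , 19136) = 832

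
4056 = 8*507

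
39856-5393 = 34463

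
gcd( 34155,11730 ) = 345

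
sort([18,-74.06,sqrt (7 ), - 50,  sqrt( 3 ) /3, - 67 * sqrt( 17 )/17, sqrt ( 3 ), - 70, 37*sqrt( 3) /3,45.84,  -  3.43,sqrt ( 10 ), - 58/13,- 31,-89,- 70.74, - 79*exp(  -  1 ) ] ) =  [ - 89, - 74.06 ,  -  70.74, -70, - 50,-31, - 79*exp ( - 1 ),-67*sqrt( 17)/17, - 58/13,- 3.43,sqrt ( 3)/3, sqrt( 3 ),sqrt( 7 ), sqrt( 10 ),18,37 *sqrt( 3 ) /3, 45.84 ] 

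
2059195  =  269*7655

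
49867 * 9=448803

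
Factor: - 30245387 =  -79^1*349^1 * 1097^1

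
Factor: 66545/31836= 2^( - 2 )*3^(-1)*5^1 * 7^( - 1)*379^( - 1 )*13309^1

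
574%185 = 19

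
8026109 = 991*8099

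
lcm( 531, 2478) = 7434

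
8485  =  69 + 8416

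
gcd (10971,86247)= 9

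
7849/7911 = 7849/7911 = 0.99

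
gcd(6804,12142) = 2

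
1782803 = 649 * 2747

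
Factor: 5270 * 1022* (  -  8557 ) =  - 46087488580=- 2^2 * 5^1*7^1*17^1*31^1*43^1*73^1*199^1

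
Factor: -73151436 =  - 2^2*3^1*1217^1*5009^1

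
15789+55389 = 71178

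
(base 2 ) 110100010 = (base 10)418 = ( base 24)HA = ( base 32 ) D2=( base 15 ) 1CD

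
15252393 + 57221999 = 72474392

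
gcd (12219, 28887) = 3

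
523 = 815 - 292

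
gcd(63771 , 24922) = 733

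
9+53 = 62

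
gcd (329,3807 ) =47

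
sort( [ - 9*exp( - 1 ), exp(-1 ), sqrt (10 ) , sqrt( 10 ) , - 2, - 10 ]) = [  -  10,- 9*exp( - 1 ),-2, exp ( - 1) , sqrt( 10),sqrt(10 )]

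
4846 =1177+3669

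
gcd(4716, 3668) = 524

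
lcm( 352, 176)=352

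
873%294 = 285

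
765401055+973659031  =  1739060086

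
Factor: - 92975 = - 5^2*3719^1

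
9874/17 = 9874/17 = 580.82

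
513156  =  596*861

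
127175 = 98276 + 28899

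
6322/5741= 6322/5741= 1.10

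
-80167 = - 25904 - 54263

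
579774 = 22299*26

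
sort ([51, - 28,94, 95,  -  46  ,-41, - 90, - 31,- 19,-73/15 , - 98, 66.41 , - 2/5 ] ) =[-98, - 90,  -  46,-41, - 31,-28, - 19, - 73/15,  -  2/5, 51,66.41, 94 , 95 ]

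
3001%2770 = 231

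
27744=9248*3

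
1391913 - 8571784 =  - 7179871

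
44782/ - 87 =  - 44782/87= - 514.74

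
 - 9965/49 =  - 9965/49 = - 203.37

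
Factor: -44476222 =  - 2^1*7^2 * 53^1*8563^1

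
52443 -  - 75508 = 127951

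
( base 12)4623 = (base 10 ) 7803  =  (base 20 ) ja3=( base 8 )17173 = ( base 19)12BD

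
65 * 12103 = 786695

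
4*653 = 2612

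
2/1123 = 2/1123   =  0.00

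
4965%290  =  35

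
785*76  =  59660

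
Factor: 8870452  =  2^2*89^1*24917^1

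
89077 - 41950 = 47127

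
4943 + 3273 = 8216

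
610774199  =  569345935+41428264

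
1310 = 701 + 609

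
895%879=16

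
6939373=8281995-1342622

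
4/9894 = 2/4947 = 0.00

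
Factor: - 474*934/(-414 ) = 2^1 * 3^( - 1 )*23^( - 1)*79^1*467^1 = 73786/69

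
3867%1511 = 845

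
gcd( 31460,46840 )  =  20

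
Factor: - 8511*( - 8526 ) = 72564786 = 2^1 * 3^2*7^2*29^1 * 2837^1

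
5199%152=31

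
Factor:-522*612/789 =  - 106488/263  =  - 2^3*3^3*17^1*29^1*263^( - 1 )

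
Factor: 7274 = 2^1*3637^1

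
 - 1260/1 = -1260= -1260.00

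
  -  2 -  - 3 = 1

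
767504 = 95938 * 8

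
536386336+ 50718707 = 587105043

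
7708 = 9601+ - 1893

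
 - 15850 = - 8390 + -7460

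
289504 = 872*332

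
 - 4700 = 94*( - 50)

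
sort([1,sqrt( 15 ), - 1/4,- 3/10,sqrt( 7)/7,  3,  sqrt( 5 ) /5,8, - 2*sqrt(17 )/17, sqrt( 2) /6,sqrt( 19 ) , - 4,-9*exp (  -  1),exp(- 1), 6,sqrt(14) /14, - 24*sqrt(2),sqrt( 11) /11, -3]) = [ - 24  *  sqrt( 2 ), - 4, - 9*exp( - 1 ), - 3,  -  2*sqrt(17 ) /17, - 3/10, - 1/4,sqrt( 2 ) /6, sqrt( 14 ) /14,sqrt( 11)/11,exp( - 1), sqrt( 7 ) /7,sqrt( 5 ) /5,1,3 , sqrt( 15),sqrt(19 ) , 6,  8]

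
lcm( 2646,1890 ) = 13230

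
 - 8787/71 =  - 8787/71 = - 123.76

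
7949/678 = 11 + 491/678= 11.72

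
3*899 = 2697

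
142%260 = 142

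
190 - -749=939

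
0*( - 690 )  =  0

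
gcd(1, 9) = 1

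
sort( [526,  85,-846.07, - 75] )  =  [ - 846.07, -75, 85,526 ]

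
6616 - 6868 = - 252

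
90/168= 15/28=0.54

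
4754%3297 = 1457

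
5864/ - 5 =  - 5864/5 = - 1172.80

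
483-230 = 253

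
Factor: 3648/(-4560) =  - 2^2*5^( - 1)=- 4/5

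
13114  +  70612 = 83726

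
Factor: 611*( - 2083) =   -  1272713 = - 13^1*47^1*2083^1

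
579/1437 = 193/479 = 0.40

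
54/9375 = 18/3125 = 0.01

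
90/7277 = 90/7277 = 0.01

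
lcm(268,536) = 536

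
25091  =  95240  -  70149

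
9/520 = 9/520 = 0.02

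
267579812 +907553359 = 1175133171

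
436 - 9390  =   - 8954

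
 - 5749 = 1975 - 7724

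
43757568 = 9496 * 4608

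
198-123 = 75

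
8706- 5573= 3133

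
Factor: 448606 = 2^1*224303^1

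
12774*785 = 10027590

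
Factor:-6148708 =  - 2^2*1537177^1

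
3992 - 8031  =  -4039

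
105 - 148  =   - 43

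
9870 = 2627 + 7243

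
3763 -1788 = 1975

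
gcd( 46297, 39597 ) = 67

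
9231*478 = 4412418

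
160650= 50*3213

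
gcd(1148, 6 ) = 2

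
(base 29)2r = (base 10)85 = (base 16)55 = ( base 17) 50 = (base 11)78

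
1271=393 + 878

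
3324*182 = 604968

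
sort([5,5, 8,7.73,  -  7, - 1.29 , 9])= [- 7, - 1.29,5,5, 7.73,8, 9] 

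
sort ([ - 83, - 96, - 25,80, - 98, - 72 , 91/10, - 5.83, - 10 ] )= [ - 98, - 96, - 83, - 72, - 25, - 10, - 5.83,91/10, 80] 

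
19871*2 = 39742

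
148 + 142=290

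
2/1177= 2/1177= 0.00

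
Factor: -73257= - 3^1*24419^1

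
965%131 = 48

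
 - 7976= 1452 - 9428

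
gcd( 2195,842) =1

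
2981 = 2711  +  270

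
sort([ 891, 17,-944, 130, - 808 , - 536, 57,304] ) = [- 944, - 808 ,- 536,17,57,130,  304, 891] 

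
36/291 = 12/97 = 0.12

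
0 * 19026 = 0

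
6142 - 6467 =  - 325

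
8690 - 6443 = 2247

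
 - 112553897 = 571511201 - 684065098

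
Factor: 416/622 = 208/311 = 2^4*13^1*311^( - 1)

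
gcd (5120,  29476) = 4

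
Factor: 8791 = 59^1*149^1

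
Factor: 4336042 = 2^1*2168021^1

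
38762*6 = 232572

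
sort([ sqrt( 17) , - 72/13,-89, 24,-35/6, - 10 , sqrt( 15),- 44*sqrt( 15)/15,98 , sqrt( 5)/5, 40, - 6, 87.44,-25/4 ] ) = [  -  89, - 44*sqrt(15)/15,  -  10, -25/4,-6, - 35/6,  -  72/13,  sqrt( 5)/5,  sqrt( 15), sqrt( 17 ), 24, 40 , 87.44,98]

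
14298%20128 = 14298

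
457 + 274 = 731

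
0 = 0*802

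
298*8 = 2384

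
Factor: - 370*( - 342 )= 2^2*3^2*5^1*19^1*37^1=126540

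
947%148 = 59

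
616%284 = 48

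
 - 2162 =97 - 2259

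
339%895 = 339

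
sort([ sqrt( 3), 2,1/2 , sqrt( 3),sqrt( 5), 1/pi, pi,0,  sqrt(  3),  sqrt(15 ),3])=[0,1/pi,1/2,sqrt( 3 ), sqrt ( 3),sqrt(3), 2,sqrt( 5),3,pi, sqrt( 15) ] 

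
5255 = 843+4412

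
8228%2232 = 1532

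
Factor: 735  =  3^1*5^1*7^2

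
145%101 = 44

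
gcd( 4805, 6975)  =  155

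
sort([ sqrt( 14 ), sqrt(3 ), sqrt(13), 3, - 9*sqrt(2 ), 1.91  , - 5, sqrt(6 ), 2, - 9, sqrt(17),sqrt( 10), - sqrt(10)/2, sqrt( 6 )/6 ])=[-9 * sqrt(2), - 9, - 5,  -  sqrt( 10) /2, sqrt(6 ) /6, sqrt( 3), 1.91, 2,sqrt(6 )  ,  3, sqrt( 10), sqrt(13 ), sqrt( 14 ), sqrt(17)] 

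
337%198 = 139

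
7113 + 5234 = 12347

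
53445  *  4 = 213780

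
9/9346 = 9/9346 = 0.00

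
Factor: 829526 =2^1  *  414763^1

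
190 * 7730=1468700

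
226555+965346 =1191901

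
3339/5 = 3339/5 = 667.80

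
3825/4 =3825/4 = 956.25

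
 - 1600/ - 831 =1600/831 = 1.93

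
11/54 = 11/54=0.20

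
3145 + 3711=6856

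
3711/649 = 3711/649=5.72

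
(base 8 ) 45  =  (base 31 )16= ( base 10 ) 37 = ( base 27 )1a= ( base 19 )1I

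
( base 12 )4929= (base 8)20061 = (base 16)2031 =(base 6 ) 102053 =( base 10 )8241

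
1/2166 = 1/2166= 0.00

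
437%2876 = 437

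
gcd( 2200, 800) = 200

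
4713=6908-2195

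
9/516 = 3/172 =0.02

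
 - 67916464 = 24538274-92454738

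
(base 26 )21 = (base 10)53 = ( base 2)110101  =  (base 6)125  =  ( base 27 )1Q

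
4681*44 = 205964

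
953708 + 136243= 1089951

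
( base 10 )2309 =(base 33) 23W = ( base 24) 405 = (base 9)3145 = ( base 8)4405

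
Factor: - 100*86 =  - 2^3*5^2  *43^1 = - 8600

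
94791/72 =1316 + 13/24= 1316.54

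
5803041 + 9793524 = 15596565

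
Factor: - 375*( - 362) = 135750  =  2^1*3^1*5^3*181^1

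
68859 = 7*9837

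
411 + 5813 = 6224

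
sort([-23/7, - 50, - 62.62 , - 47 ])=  [ - 62.62, - 50, - 47, -23/7 ] 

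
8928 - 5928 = 3000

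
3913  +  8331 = 12244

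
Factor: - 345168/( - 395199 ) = 752/861 = 2^4 * 3^(-1 )* 7^(-1) * 41^(-1 )*47^1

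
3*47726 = 143178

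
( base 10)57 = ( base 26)25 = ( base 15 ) 3C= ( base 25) 27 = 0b111001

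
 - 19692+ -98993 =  - 118685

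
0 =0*1958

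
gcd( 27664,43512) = 56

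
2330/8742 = 1165/4371  =  0.27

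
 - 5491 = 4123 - 9614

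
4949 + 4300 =9249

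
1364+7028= 8392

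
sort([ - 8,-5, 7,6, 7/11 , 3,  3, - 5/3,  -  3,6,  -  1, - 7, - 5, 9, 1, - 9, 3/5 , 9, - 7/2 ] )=[ - 9, - 8, - 7,-5, - 5, - 7/2,-3, - 5/3, - 1, 3/5,7/11, 1,3 , 3,6,6, 7,9,9 ] 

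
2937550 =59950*49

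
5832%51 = 18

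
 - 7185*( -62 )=445470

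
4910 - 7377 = -2467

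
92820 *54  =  5012280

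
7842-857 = 6985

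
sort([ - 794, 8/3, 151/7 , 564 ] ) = [-794, 8/3, 151/7, 564 ] 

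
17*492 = 8364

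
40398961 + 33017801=73416762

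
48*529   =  25392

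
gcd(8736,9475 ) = 1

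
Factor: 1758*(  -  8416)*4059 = -60054236352  =  -2^6 *3^3 * 11^1*41^1*263^1*293^1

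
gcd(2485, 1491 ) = 497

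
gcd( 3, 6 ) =3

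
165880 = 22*7540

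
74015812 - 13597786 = 60418026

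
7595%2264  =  803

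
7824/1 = 7824 = 7824.00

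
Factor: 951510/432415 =2^1*3^1*7^1* 23^1*439^ ( - 1 ) =966/439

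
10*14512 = 145120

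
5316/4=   1329 = 1329.00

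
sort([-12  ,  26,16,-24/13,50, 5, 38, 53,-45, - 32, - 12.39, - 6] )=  [ - 45, - 32, - 12.39, - 12 , - 6,  -  24/13, 5,16, 26, 38,50,53 ]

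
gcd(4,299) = 1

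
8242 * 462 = 3807804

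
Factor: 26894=2^1*7^1*17^1*113^1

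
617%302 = 13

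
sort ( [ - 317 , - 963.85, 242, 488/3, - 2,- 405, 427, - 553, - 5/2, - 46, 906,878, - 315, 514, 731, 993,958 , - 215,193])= [ - 963.85, - 553,  -  405,-317, - 315, - 215, - 46, - 5/2,-2,488/3, 193 , 242,427,  514,  731,  878, 906, 958, 993 ] 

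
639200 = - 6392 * ( - 100)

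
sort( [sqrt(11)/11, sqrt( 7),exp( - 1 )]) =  [sqrt( 11)/11, exp(-1 ),sqrt ( 7)]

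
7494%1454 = 224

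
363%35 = 13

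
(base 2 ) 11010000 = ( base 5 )1313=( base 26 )80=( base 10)208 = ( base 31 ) 6M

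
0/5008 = 0= 0.00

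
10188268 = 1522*6694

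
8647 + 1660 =10307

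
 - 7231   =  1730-8961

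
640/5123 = 640/5123 = 0.12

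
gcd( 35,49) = 7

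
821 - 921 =-100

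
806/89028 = 403/44514 = 0.01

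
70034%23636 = 22762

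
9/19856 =9/19856=0.00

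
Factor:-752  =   - 2^4*47^1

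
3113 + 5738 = 8851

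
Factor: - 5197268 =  - 2^2*1299317^1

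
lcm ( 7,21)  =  21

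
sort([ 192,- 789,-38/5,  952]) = [- 789, - 38/5, 192,952]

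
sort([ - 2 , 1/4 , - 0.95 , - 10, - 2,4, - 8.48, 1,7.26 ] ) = [ - 10, - 8.48,  -  2, - 2 , - 0.95, 1/4,1, 4, 7.26 ]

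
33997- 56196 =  - 22199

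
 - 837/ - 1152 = 93/128 = 0.73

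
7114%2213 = 475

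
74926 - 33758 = 41168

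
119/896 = 17/128  =  0.13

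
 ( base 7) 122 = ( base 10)65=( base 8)101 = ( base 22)2L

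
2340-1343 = 997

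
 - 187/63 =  - 187/63 = - 2.97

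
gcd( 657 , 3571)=1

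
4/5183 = 4/5183 = 0.00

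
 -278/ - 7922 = 139/3961 = 0.04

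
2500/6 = 416  +  2/3  =  416.67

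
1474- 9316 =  - 7842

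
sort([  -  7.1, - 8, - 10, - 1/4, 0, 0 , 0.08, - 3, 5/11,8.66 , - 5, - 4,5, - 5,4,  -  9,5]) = [-10 ,-9,-8,- 7.1,-5 ,  -  5, - 4, - 3, - 1/4,0, 0, 0.08,  5/11,4, 5,  5,  8.66]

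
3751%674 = 381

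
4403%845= 178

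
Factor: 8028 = 2^2*3^2 * 223^1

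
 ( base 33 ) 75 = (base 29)84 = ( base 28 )8c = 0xec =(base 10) 236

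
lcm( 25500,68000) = 204000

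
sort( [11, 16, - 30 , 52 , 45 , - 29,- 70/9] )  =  [  -  30, - 29, - 70/9 , 11, 16 , 45, 52]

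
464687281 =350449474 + 114237807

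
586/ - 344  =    -  293/172 = -1.70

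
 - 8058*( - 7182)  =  57872556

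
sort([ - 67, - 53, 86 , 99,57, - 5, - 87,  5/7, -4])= [ - 87, - 67,- 53, - 5, - 4 , 5/7, 57 , 86 , 99] 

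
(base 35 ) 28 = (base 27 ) 2o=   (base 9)86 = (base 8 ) 116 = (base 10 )78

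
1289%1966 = 1289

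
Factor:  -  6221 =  - 6221^1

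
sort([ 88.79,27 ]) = [ 27 , 88.79 ] 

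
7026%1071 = 600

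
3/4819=3/4819 = 0.00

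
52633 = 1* 52633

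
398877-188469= 210408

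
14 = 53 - 39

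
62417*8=499336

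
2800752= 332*8436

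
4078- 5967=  - 1889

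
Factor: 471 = 3^1*157^1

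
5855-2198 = 3657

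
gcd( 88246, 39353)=1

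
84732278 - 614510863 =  - 529778585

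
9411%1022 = 213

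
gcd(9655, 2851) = 1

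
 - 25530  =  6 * (- 4255) 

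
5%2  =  1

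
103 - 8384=- 8281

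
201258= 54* 3727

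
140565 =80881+59684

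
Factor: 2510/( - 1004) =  - 2^(- 1)*5^1 = - 5/2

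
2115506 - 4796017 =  - 2680511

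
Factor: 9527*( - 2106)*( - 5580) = 111956349960 = 2^3 * 3^6*5^1*7^1*13^1* 31^1 * 1361^1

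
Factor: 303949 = 29^1*47^1 * 223^1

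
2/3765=2/3765= 0.00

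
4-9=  - 5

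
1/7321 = 1/7321 = 0.00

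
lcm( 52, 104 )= 104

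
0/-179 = 0/1  =  -0.00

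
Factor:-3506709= - 3^1*17^1 *29^1*2371^1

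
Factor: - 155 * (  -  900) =2^2 * 3^2 * 5^3*31^1=139500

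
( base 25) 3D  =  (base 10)88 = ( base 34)2K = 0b1011000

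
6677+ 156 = 6833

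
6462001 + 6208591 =12670592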